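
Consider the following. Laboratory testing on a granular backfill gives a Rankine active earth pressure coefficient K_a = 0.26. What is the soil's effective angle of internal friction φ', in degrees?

K_a = tan²(45° − φ/2) ⇒ 45° − φ/2 = arctan(√0.26) = 27.02°.
φ = 2(45° − 27.02°) = 35.97°.

36.0°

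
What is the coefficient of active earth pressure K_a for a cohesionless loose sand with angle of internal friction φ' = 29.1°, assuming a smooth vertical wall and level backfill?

0.346

K_a = (1 − sin φ)/(1 + sin φ) = (1 − sin 29.1°)/(1 + sin 29.1°) = 0.3456.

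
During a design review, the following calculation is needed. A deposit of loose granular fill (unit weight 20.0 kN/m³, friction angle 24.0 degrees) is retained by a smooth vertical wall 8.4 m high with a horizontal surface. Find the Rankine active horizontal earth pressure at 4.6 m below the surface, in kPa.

38.8 kPa

K_a = (1 − sin φ)/(1 + sin φ) = 0.4217.
σ_h = K_a γ z = 0.4217 × 20.0 × 4.6 = 38.80 kPa.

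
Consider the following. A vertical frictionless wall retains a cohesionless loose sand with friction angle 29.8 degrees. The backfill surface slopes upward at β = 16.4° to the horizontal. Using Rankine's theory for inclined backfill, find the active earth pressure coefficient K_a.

0.386

K_a = cos β · (cos β − √(cos²β − cos²φ)) / (cos β + √(cos²β − cos²φ)).
cos β = 0.9593, cos φ = 0.8678, √(cos²β − cos²φ) = 0.4090.
K_a = 0.9593 × (0.9593 − 0.4090)/(0.9593 + 0.4090) = 0.3858.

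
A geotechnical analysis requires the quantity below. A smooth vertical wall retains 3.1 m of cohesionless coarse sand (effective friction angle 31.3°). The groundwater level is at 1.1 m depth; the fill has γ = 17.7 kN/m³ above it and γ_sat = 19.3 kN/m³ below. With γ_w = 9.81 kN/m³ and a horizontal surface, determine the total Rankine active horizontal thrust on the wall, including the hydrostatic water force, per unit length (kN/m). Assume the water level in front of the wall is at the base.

K_a = tan²(45° − φ/2) = 0.3162.
γ' = 19.3 − 9.81 = 9.490 kN/m³. Depth below WT = 2.0 m.
σ'_h at WT = K_a γ d_w = 6.157 kPa; at base = 6.157 + K_a γ' × 2.0 = 12.16 kPa.
P₁ (0–1.1 m) = ½×6.157×1.1 = 3.386. P₂ (1.1–3.1 m) = ½(6.157+12.16)×2.0 = 18.31.
P_w = ½ γ_w h₂² = 0.5×9.81×2.0² = 19.62. Total = 3.386+18.31+19.62 = 41.32 kN/m.

41.3 kN/m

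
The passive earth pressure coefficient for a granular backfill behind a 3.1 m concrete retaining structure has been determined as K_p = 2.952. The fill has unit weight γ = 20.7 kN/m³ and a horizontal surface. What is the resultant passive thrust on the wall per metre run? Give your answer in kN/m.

294 kN/m

P = ½ K_p γ H² = 0.5 × 2.952 × 20.7 × 3.1² = 293.6 kN/m.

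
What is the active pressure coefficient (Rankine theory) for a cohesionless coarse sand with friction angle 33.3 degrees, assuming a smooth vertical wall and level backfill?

K_a = tan²(45° − φ/2) = tan²(28.35°) = 0.2911.

0.291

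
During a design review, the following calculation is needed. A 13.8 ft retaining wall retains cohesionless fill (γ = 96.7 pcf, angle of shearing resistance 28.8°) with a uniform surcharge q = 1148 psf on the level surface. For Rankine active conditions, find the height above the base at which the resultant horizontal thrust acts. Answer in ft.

6.05 ft

K_a = 0.3498.
Triangular part P₁ = ½K_aγH² = 3220 at H/3 = 4.600 ft; rectangular part P₂ = K_a q H = 5541 at H/2 = 6.900 ft.
ȳ = (P₁·4.600 + P₂·6.900)/(P₁+P₂) = 6.055 ft.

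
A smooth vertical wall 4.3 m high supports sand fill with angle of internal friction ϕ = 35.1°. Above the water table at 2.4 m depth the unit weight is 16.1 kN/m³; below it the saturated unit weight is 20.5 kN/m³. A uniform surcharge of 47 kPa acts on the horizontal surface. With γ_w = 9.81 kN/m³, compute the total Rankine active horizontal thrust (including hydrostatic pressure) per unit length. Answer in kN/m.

110 kN/m

K_a = tan²(45° − φ/2) = 0.2698.
γ' = 20.5 − 9.81 = 10.69 kN/m³. h₂ = H − d_w = 1.9 m.
σ'_h: at surface K_a·q = 12.68; at WT K_a(q+γd_w) = 23.11; at base K_a(q+γd_w+γ'h₂) = 28.59 kPa.
P₁ = ½(12.68+23.11)×2.4 = 42.95; P₂ = ½(23.11+28.59)×1.9 = 49.11; P_w = ½γ_w h₂² = 17.71.
Total = 42.95+49.11+17.71 = 109.8 kN/m.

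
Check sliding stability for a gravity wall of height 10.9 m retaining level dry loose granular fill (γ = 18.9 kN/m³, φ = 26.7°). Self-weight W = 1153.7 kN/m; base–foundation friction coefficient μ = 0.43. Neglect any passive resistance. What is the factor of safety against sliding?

1.16

K_a = tan²(45° − 26.7°/2) = 0.3800.
P_a = ½K_aγH² = 0.5×0.3800×18.9×10.9² = 426.6 kN/m, acting at H/3 = 3.633 m above the base.
FS_sliding = μW / P_a = 0.43×1153.7 / 426.6 = 1.163.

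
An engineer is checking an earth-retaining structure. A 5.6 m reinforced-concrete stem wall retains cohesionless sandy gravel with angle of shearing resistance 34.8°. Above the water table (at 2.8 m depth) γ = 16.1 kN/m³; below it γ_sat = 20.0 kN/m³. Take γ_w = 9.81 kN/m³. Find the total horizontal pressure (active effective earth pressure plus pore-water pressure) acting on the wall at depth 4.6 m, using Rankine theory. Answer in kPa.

K_a = (1 − sin φ)/(1 + sin φ) = 0.2733.
γ' = 20.0 − 9.81 = 10.19 kN/m³.
Effective vertical stress at 4.6 m: σ'_v = 16.1×2.8 + 10.19×1.80 = 63.42 kPa.
σ'_h = K_a σ'_v = 0.2733 × 63.42 = 17.33 kPa; u = γ_w × 1.80 = 17.66 kPa.
Total σ_h = 17.33 + 17.66 = 34.99 kPa.

35.0 kPa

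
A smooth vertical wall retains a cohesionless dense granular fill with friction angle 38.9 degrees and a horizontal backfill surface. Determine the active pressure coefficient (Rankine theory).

K_a = tan²(45° − φ/2) = tan²(25.55°) = 0.2285.

0.229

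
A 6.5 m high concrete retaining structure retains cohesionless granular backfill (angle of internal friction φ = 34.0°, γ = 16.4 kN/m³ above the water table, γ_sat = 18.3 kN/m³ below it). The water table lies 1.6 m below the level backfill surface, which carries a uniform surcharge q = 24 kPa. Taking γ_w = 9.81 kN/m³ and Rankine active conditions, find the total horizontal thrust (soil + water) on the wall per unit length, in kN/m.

K_a = tan²(45° − φ/2) = 0.2827.
γ' = 18.3 − 9.81 = 8.490 kN/m³. h₂ = H − d_w = 4.9 m.
σ'_h: at surface K_a·q = 6.785; at WT K_a(q+γd_w) = 14.20; at base K_a(q+γd_w+γ'h₂) = 25.96 kPa.
P₁ = ½(6.785+14.20)×1.6 = 16.79; P₂ = ½(14.20+25.96)×4.9 = 98.41; P_w = ½γ_w h₂² = 117.8.
Total = 16.79+98.41+117.8 = 233.0 kN/m.

233 kN/m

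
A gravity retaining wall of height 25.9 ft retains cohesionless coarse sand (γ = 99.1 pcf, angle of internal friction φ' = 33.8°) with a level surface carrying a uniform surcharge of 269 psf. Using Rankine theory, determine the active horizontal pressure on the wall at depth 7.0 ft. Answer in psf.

274 psf

K_a = (1 − sin φ)/(1 + sin φ) = 0.2851.
σ_v = γz + q = 99.1 × 7.0 + 269 = 962.7 psf.
σ_h = K_a σ_v = 0.2851 × 962.7 = 274.5 psf.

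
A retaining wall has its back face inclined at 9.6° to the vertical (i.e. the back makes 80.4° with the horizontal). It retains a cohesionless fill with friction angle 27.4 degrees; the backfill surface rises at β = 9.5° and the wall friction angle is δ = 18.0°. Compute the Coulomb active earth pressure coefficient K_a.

K_a = sin²(α+φ) / [sin²α · sin(α−δ) · (1 + √{sin(φ+δ)sin(φ−β) / (sin(α−δ)sin(α+β))})²].
With α = 80.4°, φ = 27.4°, δ = 18.0°, β = 9.5°: K_a = 0.4696.

0.470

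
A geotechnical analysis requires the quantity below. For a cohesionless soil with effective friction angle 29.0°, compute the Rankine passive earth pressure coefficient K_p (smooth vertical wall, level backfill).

2.88

K_p = (1 + sin φ)/(1 − sin φ) = tan²(45° + 29.0°/2) = 2.882.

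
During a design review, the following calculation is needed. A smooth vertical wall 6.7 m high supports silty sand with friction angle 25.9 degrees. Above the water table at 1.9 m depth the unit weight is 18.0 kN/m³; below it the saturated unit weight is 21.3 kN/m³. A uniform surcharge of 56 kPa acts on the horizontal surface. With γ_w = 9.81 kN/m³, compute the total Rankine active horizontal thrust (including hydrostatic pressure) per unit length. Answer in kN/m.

K_a = tan²(45° − φ/2) = 0.3920.
γ' = 21.3 − 9.81 = 11.49 kN/m³. h₂ = H − d_w = 4.8 m.
σ'_h: at surface K_a·q = 21.95; at WT K_a(q+γd_w) = 35.36; at base K_a(q+γd_w+γ'h₂) = 56.98 kPa.
P₁ = ½(21.95+35.36)×1.9 = 54.44; P₂ = ½(35.36+56.98)×4.8 = 221.6; P_w = ½γ_w h₂² = 113.0.
Total = 54.44+221.6+113.0 = 389.0 kN/m.

389 kN/m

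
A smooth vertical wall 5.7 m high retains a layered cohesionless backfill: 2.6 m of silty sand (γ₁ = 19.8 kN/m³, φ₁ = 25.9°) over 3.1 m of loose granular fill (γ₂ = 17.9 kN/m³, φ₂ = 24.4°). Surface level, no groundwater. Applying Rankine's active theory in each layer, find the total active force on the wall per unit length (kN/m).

K_a1 = tan²(45°−25.9°/2) = 0.3920; K_a2 = tan²(45°−24.4°/2) = 0.4153.
Layer 1: σ at base = K_a1 γ₁ h₁ = 20.18 kPa; P₁ = ½×20.18×2.6 = 26.23.
Layer 2: σ_v at top = γ₁h₁ = 51.48; σ_h top = K_a2×51.48 = 21.38; σ_h base = K_a2×(51.48+17.9×3.1) = 44.43.
P₂ = ½(21.38+44.43)×3.1 = 102.0. Total P_a = 26.23+102.0 = 128.2 kN/m.

128 kN/m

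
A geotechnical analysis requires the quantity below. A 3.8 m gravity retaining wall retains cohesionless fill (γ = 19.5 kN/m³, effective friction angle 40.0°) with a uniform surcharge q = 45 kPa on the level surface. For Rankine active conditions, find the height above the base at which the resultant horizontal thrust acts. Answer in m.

1.61 m

K_a = 0.2174.
Triangular part P₁ = ½K_aγH² = 30.61 at H/3 = 1.267 m; rectangular part P₂ = K_a q H = 37.18 at H/2 = 1.900 m.
ȳ = (P₁·1.267 + P₂·1.900)/(P₁+P₂) = 1.614 m.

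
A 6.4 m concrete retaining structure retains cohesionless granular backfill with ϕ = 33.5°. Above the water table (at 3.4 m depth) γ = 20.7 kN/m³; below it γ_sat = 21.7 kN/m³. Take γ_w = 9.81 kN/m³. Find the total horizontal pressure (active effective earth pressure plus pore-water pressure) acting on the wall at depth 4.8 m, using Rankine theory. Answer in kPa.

38.9 kPa

K_a = (1 − sin φ)/(1 + sin φ) = 0.2887.
γ' = 21.7 − 9.81 = 11.89 kN/m³.
Effective vertical stress at 4.8 m: σ'_v = 20.7×3.4 + 11.89×1.40 = 87.03 kPa.
σ'_h = K_a σ'_v = 0.2887 × 87.03 = 25.13 kPa; u = γ_w × 1.40 = 13.73 kPa.
Total σ_h = 25.13 + 13.73 = 38.86 kPa.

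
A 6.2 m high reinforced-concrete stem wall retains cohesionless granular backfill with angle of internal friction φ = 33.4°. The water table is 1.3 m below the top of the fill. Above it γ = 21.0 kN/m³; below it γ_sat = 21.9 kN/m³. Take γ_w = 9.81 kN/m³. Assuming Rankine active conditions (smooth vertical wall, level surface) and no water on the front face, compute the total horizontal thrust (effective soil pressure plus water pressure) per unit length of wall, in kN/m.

K_a = tan²(45° − φ/2) = 0.2899.
γ' = 21.9 − 9.81 = 12.09 kN/m³. Depth below WT = 4.9 m.
σ'_h at WT = K_a γ d_w = 7.915 kPa; at base = 7.915 + K_a γ' × 4.9 = 25.09 kPa.
P₁ (0–1.3 m) = ½×7.915×1.3 = 5.145. P₂ (1.3–6.2 m) = ½(7.915+25.09)×4.9 = 80.86.
P_w = ½ γ_w h₂² = 0.5×9.81×4.9² = 117.8. Total = 5.145+80.86+117.8 = 203.8 kN/m.

204 kN/m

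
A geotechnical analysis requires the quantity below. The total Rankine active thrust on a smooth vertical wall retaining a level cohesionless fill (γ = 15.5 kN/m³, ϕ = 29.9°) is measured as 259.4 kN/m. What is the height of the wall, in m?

K_a = 0.3347. P_a = ½ K_a γ H² ⇒ H = √(2P_a/(K_a γ)).
H = √(2×259.4/(0.3347×15.5)) = 10.00 m.

10.0 m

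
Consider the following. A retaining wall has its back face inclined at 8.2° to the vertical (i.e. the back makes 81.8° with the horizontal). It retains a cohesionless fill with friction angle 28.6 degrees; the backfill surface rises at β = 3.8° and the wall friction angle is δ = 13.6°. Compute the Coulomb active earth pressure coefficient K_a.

0.401

K_a = sin²(α+φ) / [sin²α · sin(α−δ) · (1 + √{sin(φ+δ)sin(φ−β) / (sin(α−δ)sin(α+β))})²].
With α = 81.8°, φ = 28.6°, δ = 13.6°, β = 3.8°: K_a = 0.4011.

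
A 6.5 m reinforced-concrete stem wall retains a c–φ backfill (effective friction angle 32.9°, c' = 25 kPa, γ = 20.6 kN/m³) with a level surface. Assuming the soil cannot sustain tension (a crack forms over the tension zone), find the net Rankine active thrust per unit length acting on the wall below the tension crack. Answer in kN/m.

12.7 kN/m

K_a = 0.2960; √K_a = 0.5441.
Tension-crack depth z_c = 2c/(γ√K_a) = 2×25/(20.6×0.5441) = 4.461 m.
σ_a at base = K_a γ H − 2c√K_a = 0.2960×20.6×6.5 − 2×25×0.5441 = 12.43 kPa.
P_a = ½ × 12.43 × (H − z_c) = 0.5×12.43×2.039 = 12.68 kN/m.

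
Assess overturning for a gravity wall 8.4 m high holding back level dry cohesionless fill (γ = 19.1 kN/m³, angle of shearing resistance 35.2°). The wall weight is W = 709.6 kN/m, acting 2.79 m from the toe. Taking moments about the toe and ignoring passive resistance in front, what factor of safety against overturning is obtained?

3.91

K_a = tan²(45° − 35.2°/2) = 0.2687.
P_a = ½K_aγH² = 0.5×0.2687×19.1×8.4² = 181.1 kN/m, acting at H/3 = 2.800 m above the base.
Overturning moment M_o = P_a × H/3 = 181.1 × 2.800 = 507.0.
Resisting moment M_r = W × 2.79 = 709.6 × 2.79 = 1980.
FS_overturning = M_r/M_o = 1980/507.0 = 3.905.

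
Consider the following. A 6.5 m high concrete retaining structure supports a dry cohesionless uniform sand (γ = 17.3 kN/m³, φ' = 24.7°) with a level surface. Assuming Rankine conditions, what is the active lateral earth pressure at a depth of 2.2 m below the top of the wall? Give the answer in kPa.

15.6 kPa

K_a = (1 − sin φ)/(1 + sin φ) = 0.4106.
σ_h = K_a γ z = 0.4106 × 17.3 × 2.2 = 15.63 kPa.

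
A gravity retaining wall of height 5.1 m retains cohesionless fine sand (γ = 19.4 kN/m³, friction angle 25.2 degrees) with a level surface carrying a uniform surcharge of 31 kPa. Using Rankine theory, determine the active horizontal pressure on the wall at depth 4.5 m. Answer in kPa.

47.6 kPa

K_a = (1 − sin φ)/(1 + sin φ) = 0.4027.
σ_v = γz + q = 19.4 × 4.5 + 31 = 118.3 kPa.
σ_h = K_a σ_v = 0.4027 × 118.3 = 47.64 kPa.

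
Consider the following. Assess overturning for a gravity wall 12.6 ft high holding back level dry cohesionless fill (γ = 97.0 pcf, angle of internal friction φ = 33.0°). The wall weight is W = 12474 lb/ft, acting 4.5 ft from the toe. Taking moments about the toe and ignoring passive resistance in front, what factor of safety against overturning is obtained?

5.89

K_a = tan²(45° − 33.0°/2) = 0.2948.
P_a = ½K_aγH² = 0.5×0.2948×97.0×12.6² = 2270 lb/ft, acting at H/3 = 4.200 ft above the base.
Overturning moment M_o = P_a × H/3 = 2270 × 4.200 = 9534.
Resisting moment M_r = W × 4.5 = 12474 × 4.5 = 56130.
FS_overturning = M_r/M_o = 56130/9534 = 5.888.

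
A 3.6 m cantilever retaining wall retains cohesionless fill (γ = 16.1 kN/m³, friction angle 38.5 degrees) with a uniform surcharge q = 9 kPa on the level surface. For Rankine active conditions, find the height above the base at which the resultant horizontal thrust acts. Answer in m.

K_a = 0.2327.
Triangular part P₁ = ½K_aγH² = 24.27 at H/3 = 1.200 m; rectangular part P₂ = K_a q H = 7.538 at H/2 = 1.800 m.
ȳ = (P₁·1.200 + P₂·1.800)/(P₁+P₂) = 1.342 m.

1.34 m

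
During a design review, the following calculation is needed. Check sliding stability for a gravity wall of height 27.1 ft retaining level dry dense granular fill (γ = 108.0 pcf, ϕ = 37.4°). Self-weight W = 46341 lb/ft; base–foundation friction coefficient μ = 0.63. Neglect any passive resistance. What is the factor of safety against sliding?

K_a = tan²(45° − 37.4°/2) = 0.2443.
P_a = ½K_aγH² = 0.5×0.2443×108.0×27.1² = 9687 lb/ft, acting at H/3 = 9.033 ft above the base.
FS_sliding = μW / P_a = 0.63×46341 / 9687 = 3.014.

3.01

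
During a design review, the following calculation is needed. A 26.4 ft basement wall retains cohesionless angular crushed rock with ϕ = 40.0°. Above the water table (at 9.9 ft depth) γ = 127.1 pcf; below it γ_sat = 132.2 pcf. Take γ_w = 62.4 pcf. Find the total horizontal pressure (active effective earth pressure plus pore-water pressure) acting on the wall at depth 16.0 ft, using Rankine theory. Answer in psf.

K_a = (1 − sin φ)/(1 + sin φ) = 0.2174.
γ' = 132.2 − 62.4 = 69.80 pcf.
Effective vertical stress at 16.0 ft: σ'_v = 127.1×9.9 + 69.80×6.10 = 1684 psf.
σ'_h = K_a σ'_v = 0.2174 × 1684 = 366.2 psf; u = γ_w × 6.10 = 380.6 psf.
Total σ_h = 366.2 + 380.6 = 746.8 psf.

747 psf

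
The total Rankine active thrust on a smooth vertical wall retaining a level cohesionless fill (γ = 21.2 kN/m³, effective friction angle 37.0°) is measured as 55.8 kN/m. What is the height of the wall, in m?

K_a = 0.2486. P_a = ½ K_a γ H² ⇒ H = √(2P_a/(K_a γ)).
H = √(2×55.8/(0.2486×21.2)) = 4.602 m.

4.60 m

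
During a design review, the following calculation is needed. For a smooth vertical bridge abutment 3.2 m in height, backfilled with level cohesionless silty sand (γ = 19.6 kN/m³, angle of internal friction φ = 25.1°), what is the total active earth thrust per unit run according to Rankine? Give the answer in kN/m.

40.6 kN/m

K_a = tan²(45° − φ/2) = 0.4043.
P_a = ½ K_a γ H² = 0.5 × 0.4043 × 19.6 × 3.2² = 40.57 kN/m.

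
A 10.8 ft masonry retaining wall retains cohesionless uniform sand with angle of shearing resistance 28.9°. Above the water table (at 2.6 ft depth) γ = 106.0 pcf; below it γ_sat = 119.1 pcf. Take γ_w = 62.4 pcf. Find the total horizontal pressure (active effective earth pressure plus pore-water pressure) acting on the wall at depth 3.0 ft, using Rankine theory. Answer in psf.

129 psf

K_a = (1 − sin φ)/(1 + sin φ) = 0.3484.
γ' = 119.1 − 62.4 = 56.70 pcf.
Effective vertical stress at 3.0 ft: σ'_v = 106.0×2.6 + 56.70×0.400 = 298.3 psf.
σ'_h = K_a σ'_v = 0.3484 × 298.3 = 103.9 psf; u = γ_w × 0.400 = 24.96 psf.
Total σ_h = 103.9 + 24.96 = 128.9 psf.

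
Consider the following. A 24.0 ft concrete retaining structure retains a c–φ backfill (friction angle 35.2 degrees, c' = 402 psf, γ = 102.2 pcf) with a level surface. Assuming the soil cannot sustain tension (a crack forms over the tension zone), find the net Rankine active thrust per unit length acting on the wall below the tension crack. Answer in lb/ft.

K_a = 0.2687; √K_a = 0.5184.
Tension-crack depth z_c = 2c/(γ√K_a) = 2×402/(102.2×0.5184) = 15.18 ft.
σ_a at base = K_a γ H − 2c√K_a = 0.2687×102.2×24.0 − 2×402×0.5184 = 242.3 psf.
P_a = ½ × 242.3 × (H − z_c) = 0.5×242.3×8.823 = 1069 lb/ft.

1070 lb/ft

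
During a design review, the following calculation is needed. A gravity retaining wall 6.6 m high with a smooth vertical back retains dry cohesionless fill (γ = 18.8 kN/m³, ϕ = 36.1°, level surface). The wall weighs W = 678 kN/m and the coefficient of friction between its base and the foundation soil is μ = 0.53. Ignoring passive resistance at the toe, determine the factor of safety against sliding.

3.39

K_a = tan²(45° − 36.1°/2) = 0.2585.
P_a = ½K_aγH² = 0.5×0.2585×18.8×6.6² = 105.8 kN/m, acting at H/3 = 2.200 m above the base.
FS_sliding = μW / P_a = 0.53×678 / 105.8 = 3.395.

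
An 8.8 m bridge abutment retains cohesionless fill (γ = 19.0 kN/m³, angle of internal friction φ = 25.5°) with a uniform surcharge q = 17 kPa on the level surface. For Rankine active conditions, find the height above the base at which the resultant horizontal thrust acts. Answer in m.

K_a = 0.3981.
Triangular part P₁ = ½K_aγH² = 292.9 at H/3 = 2.933 m; rectangular part P₂ = K_a q H = 59.56 at H/2 = 4.400 m.
ȳ = (P₁·2.933 + P₂·4.400)/(P₁+P₂) = 3.181 m.

3.18 m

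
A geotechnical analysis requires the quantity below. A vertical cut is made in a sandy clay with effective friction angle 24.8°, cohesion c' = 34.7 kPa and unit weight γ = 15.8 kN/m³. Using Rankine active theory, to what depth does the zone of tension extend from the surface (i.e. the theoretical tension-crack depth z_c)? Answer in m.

K_a = tan²(45° − 24.8°/2) = 0.4090; √K_a = 0.6395.
The active pressure is zero where K_a γ z = 2c√K_a, so z_c = 2c/(γ√K_a) = 2×34.7/(15.8×0.6395) = 6.868 m.

6.87 m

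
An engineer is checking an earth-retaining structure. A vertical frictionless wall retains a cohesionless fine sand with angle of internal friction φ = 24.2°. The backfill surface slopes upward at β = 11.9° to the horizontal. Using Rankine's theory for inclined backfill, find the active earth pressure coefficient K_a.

K_a = cos β · (cos β − √(cos²β − cos²φ)) / (cos β + √(cos²β − cos²φ)).
cos β = 0.9785, cos φ = 0.9121, √(cos²β − cos²φ) = 0.3543.
K_a = 0.9785 × (0.9785 − 0.3543)/(0.9785 + 0.3543) = 0.4583.

0.458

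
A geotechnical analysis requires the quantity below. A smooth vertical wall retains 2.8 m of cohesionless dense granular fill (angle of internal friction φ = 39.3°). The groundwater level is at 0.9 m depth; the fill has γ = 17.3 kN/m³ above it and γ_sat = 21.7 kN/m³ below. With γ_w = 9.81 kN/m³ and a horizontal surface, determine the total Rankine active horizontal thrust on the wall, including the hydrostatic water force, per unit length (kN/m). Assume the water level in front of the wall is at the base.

30.7 kN/m

K_a = tan²(45° − φ/2) = 0.2245.
γ' = 21.7 − 9.81 = 11.89 kN/m³. Depth below WT = 1.9 m.
σ'_h at WT = K_a γ d_w = 3.495 kPa; at base = 3.495 + K_a γ' × 1.9 = 8.565 kPa.
P₁ (0–0.9 m) = ½×3.495×0.9 = 1.573. P₂ (0.9–2.8 m) = ½(3.495+8.565)×1.9 = 11.46.
P_w = ½ γ_w h₂² = 0.5×9.81×1.9² = 17.71. Total = 1.573+11.46+17.71 = 30.74 kN/m.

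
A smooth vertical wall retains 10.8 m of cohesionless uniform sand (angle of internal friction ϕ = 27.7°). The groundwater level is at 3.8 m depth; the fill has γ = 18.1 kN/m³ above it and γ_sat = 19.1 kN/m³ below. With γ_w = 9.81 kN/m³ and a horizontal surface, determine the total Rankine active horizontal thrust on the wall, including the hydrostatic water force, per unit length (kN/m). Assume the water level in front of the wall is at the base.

K_a = tan²(45° − φ/2) = 0.3653.
γ' = 19.1 − 9.81 = 9.290 kN/m³. Depth below WT = 7.0 m.
σ'_h at WT = K_a γ d_w = 25.13 kPa; at base = 25.13 + K_a γ' × 7.0 = 48.89 kPa.
P₁ (0–3.8 m) = ½×25.13×3.8 = 47.74. P₂ (3.8–10.8 m) = ½(25.13+48.89)×7.0 = 259.0.
P_w = ½ γ_w h₂² = 0.5×9.81×7.0² = 240.3. Total = 47.74+259.0+240.3 = 547.1 kN/m.

547 kN/m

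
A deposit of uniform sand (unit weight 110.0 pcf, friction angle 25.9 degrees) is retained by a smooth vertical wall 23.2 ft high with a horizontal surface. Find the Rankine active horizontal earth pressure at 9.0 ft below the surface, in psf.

388 psf

K_a = (1 − sin φ)/(1 + sin φ) = 0.3920.
σ_h = K_a γ z = 0.3920 × 110.0 × 9.0 = 388.1 psf.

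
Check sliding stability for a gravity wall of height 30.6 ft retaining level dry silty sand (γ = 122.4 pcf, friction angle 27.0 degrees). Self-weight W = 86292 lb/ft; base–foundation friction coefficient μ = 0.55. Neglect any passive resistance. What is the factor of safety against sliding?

2.21

K_a = tan²(45° − 27.0°/2) = 0.3755.
P_a = ½K_aγH² = 0.5×0.3755×122.4×30.6² = 21520 lb/ft, acting at H/3 = 10.20 ft above the base.
FS_sliding = μW / P_a = 0.55×86292 / 21520 = 2.205.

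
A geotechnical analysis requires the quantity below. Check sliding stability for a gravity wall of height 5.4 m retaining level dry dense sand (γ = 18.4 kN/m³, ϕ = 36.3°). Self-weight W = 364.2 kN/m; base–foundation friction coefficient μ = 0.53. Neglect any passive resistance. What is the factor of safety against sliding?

2.81

K_a = tan²(45° − 36.3°/2) = 0.2563.
P_a = ½K_aγH² = 0.5×0.2563×18.4×5.4² = 68.75 kN/m, acting at H/3 = 1.800 m above the base.
FS_sliding = μW / P_a = 0.53×364.2 / 68.75 = 2.808.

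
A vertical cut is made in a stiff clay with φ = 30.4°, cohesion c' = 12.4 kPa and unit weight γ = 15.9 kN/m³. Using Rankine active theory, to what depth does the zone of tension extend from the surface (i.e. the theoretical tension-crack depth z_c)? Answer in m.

2.72 m

K_a = tan²(45° − 30.4°/2) = 0.3280; √K_a = 0.5727.
The active pressure is zero where K_a γ z = 2c√K_a, so z_c = 2c/(γ√K_a) = 2×12.4/(15.9×0.5727) = 2.723 m.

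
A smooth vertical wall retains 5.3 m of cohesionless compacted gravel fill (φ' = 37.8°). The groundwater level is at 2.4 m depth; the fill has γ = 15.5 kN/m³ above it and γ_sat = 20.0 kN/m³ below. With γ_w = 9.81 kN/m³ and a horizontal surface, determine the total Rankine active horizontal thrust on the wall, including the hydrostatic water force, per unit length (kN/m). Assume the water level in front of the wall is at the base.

K_a = tan²(45° − φ/2) = 0.2400.
γ' = 20.0 − 9.81 = 10.19 kN/m³. Depth below WT = 2.9 m.
σ'_h at WT = K_a γ d_w = 8.928 kPa; at base = 8.928 + K_a γ' × 2.9 = 16.02 kPa.
P₁ (0–2.4 m) = ½×8.928×2.4 = 10.71. P₂ (2.4–5.3 m) = ½(8.928+16.02)×2.9 = 36.17.
P_w = ½ γ_w h₂² = 0.5×9.81×2.9² = 41.25. Total = 10.71+36.17+41.25 = 88.14 kN/m.

88.1 kN/m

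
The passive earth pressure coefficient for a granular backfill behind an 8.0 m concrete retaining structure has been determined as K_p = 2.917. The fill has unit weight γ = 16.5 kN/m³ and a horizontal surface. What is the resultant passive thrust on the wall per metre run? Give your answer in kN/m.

1540 kN/m

P = ½ K_p γ H² = 0.5 × 2.917 × 16.5 × 8.0² = 1540 kN/m.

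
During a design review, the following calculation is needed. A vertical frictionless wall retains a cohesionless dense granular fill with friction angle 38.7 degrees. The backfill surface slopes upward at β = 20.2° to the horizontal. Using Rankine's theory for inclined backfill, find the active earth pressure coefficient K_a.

0.268

K_a = cos β · (cos β − √(cos²β − cos²φ)) / (cos β + √(cos²β − cos²φ)).
cos β = 0.9385, cos φ = 0.7804, √(cos²β − cos²φ) = 0.5212.
K_a = 0.9385 × (0.9385 − 0.5212)/(0.9385 + 0.5212) = 0.2683.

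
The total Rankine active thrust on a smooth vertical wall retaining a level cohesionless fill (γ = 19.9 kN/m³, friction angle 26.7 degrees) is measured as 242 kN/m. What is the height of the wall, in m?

8.00 m

K_a = 0.3800. P_a = ½ K_a γ H² ⇒ H = √(2P_a/(K_a γ)).
H = √(2×242/(0.3800×19.9)) = 8.001 m.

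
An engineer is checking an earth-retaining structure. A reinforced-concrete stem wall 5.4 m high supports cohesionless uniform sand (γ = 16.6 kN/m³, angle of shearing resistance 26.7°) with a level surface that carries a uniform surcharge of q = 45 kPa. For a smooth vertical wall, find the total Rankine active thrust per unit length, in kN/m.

184 kN/m

K_a = tan²(45° − φ/2) = 0.3800.
Soil triangle: ½ K_a γ H² = 0.5×0.3800×16.6×5.4² = 91.96 kN/m.
Surcharge rectangle: K_a q H = 0.3800×45×5.4 = 92.33 kN/m.
Total = 91.96 + 92.33 = 184.3 kN/m.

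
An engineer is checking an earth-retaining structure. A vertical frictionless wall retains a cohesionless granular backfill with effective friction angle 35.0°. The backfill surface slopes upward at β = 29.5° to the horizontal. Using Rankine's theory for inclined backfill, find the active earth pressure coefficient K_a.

0.431

K_a = cos β · (cos β − √(cos²β − cos²φ)) / (cos β + √(cos²β − cos²φ)).
cos β = 0.8704, cos φ = 0.8192, √(cos²β − cos²φ) = 0.2941.
K_a = 0.8704 × (0.8704 − 0.2941)/(0.8704 + 0.2941) = 0.4307.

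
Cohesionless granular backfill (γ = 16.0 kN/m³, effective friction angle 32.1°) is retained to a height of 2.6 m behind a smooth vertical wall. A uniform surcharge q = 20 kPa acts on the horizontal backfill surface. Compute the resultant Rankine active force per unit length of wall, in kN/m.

32.5 kN/m

K_a = tan²(45° − φ/2) = 0.3060.
Soil triangle: ½ K_a γ H² = 0.5×0.3060×16.0×2.6² = 16.55 kN/m.
Surcharge rectangle: K_a q H = 0.3060×20×2.6 = 15.91 kN/m.
Total = 16.55 + 15.91 = 32.46 kN/m.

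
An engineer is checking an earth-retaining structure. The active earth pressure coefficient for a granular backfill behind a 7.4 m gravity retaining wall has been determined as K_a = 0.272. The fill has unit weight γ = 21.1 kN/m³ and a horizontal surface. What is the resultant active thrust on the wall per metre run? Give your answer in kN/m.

P = ½ K_a γ H² = 0.5 × 0.272 × 21.1 × 7.4² = 157.1 kN/m.

157 kN/m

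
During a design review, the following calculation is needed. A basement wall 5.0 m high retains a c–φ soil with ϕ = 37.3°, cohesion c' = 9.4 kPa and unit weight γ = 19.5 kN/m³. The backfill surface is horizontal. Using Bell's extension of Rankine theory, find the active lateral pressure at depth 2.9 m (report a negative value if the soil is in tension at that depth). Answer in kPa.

K_a = (1 − sin φ)/(1 + sin φ) = 0.2453.
σ_a = K_a γ z − 2c√K_a = 0.2453×19.5×2.9 − 2×9.4×0.4953 = 4.562 kPa.

4.56 kPa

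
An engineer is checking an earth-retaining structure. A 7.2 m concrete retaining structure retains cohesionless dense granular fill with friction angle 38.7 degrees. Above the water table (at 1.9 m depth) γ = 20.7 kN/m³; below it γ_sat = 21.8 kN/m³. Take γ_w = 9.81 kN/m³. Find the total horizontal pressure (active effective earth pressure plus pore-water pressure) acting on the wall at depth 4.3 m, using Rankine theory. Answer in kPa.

K_a = (1 − sin φ)/(1 + sin φ) = 0.2306.
γ' = 21.8 − 9.81 = 11.99 kN/m³.
Effective vertical stress at 4.3 m: σ'_v = 20.7×1.9 + 11.99×2.40 = 68.11 kPa.
σ'_h = K_a σ'_v = 0.2306 × 68.11 = 15.70 kPa; u = γ_w × 2.40 = 23.54 kPa.
Total σ_h = 15.70 + 23.54 = 39.25 kPa.

39.2 kPa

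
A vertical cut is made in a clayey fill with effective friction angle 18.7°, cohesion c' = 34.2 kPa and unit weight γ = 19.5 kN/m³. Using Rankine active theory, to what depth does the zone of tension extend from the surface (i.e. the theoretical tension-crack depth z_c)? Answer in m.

4.89 m

K_a = tan²(45° − 18.7°/2) = 0.5144; √K_a = 0.7173.
The active pressure is zero where K_a γ z = 2c√K_a, so z_c = 2c/(γ√K_a) = 2×34.2/(19.5×0.7173) = 4.890 m.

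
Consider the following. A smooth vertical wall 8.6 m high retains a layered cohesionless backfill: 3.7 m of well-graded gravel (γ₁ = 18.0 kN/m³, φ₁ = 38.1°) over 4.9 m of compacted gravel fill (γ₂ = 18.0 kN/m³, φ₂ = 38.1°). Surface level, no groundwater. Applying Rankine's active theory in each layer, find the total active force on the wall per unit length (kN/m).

K_a1 = tan²(45°−38.1°/2) = 0.2368; K_a2 = tan²(45°−38.1°/2) = 0.2368.
Layer 1: σ at base = K_a1 γ₁ h₁ = 15.77 kPa; P₁ = ½×15.77×3.7 = 29.18.
Layer 2: σ_v at top = γ₁h₁ = 66.60; σ_h top = K_a2×66.60 = 15.77; σ_h base = K_a2×(66.60+18.0×4.9) = 36.66.
P₂ = ½(15.77+36.66)×4.9 = 128.5. Total P_a = 29.18+128.5 = 157.6 kN/m.

158 kN/m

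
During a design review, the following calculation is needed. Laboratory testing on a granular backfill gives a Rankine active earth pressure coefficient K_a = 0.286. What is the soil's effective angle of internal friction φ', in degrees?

K_a = tan²(45° − φ/2) ⇒ 45° − φ/2 = arctan(√0.286) = 28.14°.
φ = 2(45° − 28.14°) = 33.73°.

33.7°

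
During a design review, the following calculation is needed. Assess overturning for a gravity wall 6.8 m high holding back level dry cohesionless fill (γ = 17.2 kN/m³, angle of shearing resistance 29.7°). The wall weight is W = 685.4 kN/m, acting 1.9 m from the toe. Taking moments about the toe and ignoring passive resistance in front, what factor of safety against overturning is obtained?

4.28

K_a = tan²(45° − 29.7°/2) = 0.3374.
P_a = ½K_aγH² = 0.5×0.3374×17.2×6.8² = 134.2 kN/m, acting at H/3 = 2.267 m above the base.
Overturning moment M_o = P_a × H/3 = 134.2 × 2.267 = 304.1.
Resisting moment M_r = W × 1.9 = 685.4 × 1.9 = 1302.
FS_overturning = M_r/M_o = 1302/304.1 = 4.282.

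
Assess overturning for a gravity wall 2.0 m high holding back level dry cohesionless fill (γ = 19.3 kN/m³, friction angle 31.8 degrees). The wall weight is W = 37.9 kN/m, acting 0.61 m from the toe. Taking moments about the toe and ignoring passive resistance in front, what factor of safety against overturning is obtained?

K_a = tan²(45° − 31.8°/2) = 0.3098.
P_a = ½K_aγH² = 0.5×0.3098×19.3×2.0² = 11.96 kN/m, acting at H/3 = 0.6667 m above the base.
Overturning moment M_o = P_a × H/3 = 11.96 × 0.6667 = 7.972.
Resisting moment M_r = W × 0.61 = 37.9 × 0.61 = 23.12.
FS_overturning = M_r/M_o = 23.12/7.972 = 2.900.

2.90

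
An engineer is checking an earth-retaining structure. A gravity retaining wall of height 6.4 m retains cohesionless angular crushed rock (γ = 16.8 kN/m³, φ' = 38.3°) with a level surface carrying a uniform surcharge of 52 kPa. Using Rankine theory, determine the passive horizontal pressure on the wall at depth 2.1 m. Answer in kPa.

K_p = (1 + sin φ)/(1 − sin φ) = 4.260.
σ_v = γz + q = 16.8 × 2.1 + 52 = 87.28 kPa.
σ_h = K_p σ_v = 4.260 × 87.28 = 371.8 kPa.

372 kPa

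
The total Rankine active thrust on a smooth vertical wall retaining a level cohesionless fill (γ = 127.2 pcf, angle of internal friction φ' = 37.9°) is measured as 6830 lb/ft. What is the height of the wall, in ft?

21.2 ft

K_a = 0.2389. P_a = ½ K_a γ H² ⇒ H = √(2P_a/(K_a γ)).
H = √(2×6830/(0.2389×127.2)) = 21.20 ft.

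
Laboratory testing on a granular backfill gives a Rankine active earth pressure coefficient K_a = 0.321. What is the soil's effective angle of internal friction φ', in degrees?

K_a = tan²(45° − φ/2) ⇒ 45° − φ/2 = arctan(√0.321) = 29.53°.
φ = 2(45° − 29.53°) = 30.93°.

30.9°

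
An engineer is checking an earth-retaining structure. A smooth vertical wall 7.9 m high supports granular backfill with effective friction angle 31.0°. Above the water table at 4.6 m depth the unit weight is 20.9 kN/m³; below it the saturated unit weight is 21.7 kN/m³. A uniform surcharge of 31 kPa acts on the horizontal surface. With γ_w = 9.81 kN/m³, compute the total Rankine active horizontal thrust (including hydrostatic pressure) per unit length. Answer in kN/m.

K_a = tan²(45° − φ/2) = 0.3201.
γ' = 21.7 − 9.81 = 11.89 kN/m³. h₂ = H − d_w = 3.3 m.
σ'_h: at surface K_a·q = 9.923; at WT K_a(q+γd_w) = 40.70; at base K_a(q+γd_w+γ'h₂) = 53.26 kPa.
P₁ = ½(9.923+40.70)×4.6 = 116.4; P₂ = ½(40.70+53.26)×3.3 = 155.0; P_w = ½γ_w h₂² = 53.42.
Total = 116.4+155.0+53.42 = 324.9 kN/m.

325 kN/m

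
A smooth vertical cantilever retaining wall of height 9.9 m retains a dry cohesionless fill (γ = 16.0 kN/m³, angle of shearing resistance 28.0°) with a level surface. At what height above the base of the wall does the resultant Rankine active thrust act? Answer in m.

3.30 m

K_a = 0.3610.
The pressure distribution is triangular, so the resultant acts at H/3 above the base = 9.9/3 = 3.300 m.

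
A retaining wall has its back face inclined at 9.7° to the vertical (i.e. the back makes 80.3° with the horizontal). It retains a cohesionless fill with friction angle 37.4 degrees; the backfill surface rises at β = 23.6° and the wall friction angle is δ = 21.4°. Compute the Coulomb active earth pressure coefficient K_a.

K_a = sin²(α+φ) / [sin²α · sin(α−δ) · (1 + √{sin(φ+δ)sin(φ−β) / (sin(α−δ)sin(α+β))})²].
With α = 80.3°, φ = 37.4°, δ = 21.4°, β = 23.6°: K_a = 0.4213.

0.421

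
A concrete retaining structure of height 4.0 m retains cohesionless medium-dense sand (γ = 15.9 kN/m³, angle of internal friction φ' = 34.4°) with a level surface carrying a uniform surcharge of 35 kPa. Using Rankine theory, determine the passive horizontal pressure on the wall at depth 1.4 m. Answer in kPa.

206 kPa

K_p = (1 + sin φ)/(1 − sin φ) = 3.597.
σ_v = γz + q = 15.9 × 1.4 + 35 = 57.26 kPa.
σ_h = K_p σ_v = 3.597 × 57.26 = 206.0 kPa.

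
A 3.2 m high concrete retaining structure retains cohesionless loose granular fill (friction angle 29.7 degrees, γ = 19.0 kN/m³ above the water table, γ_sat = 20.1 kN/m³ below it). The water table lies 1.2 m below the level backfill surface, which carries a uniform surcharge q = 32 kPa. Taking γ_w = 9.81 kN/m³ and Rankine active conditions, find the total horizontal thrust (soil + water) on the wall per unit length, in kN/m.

81.1 kN/m

K_a = tan²(45° − φ/2) = 0.3374.
γ' = 20.1 − 9.81 = 10.29 kN/m³. h₂ = H − d_w = 2.0 m.
σ'_h: at surface K_a·q = 10.80; at WT K_a(q+γd_w) = 18.49; at base K_a(q+γd_w+γ'h₂) = 25.43 kPa.
P₁ = ½(10.80+18.49)×1.2 = 17.57; P₂ = ½(18.49+25.43)×2.0 = 43.92; P_w = ½γ_w h₂² = 19.62.
Total = 17.57+43.92+19.62 = 81.11 kN/m.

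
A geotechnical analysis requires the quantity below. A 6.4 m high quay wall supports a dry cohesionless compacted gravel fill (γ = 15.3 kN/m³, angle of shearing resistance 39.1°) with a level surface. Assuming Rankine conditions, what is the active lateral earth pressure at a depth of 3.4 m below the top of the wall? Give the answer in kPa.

K_a = (1 − sin φ)/(1 + sin φ) = 0.2265.
σ_h = K_a γ z = 0.2265 × 15.3 × 3.4 = 11.78 kPa.

11.8 kPa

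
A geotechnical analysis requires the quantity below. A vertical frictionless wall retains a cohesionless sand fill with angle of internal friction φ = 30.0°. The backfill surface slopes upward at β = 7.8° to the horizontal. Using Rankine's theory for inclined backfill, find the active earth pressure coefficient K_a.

K_a = cos β · (cos β − √(cos²β − cos²φ)) / (cos β + √(cos²β − cos²φ)).
cos β = 0.9907, cos φ = 0.8660, √(cos²β − cos²φ) = 0.4812.
K_a = 0.9907 × (0.9907 − 0.4812)/(0.9907 + 0.4812) = 0.3429.

0.343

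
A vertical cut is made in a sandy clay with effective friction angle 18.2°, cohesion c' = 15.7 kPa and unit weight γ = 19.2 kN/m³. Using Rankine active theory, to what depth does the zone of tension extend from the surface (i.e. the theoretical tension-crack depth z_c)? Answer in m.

2.26 m

K_a = tan²(45° − 18.2°/2) = 0.5240; √K_a = 0.7239.
The active pressure is zero where K_a γ z = 2c√K_a, so z_c = 2c/(γ√K_a) = 2×15.7/(19.2×0.7239) = 2.259 m.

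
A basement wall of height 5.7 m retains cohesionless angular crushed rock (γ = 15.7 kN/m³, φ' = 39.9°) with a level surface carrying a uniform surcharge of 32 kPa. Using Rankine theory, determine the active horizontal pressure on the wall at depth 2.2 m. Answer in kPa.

14.5 kPa

K_a = (1 − sin φ)/(1 + sin φ) = 0.2184.
σ_v = γz + q = 15.7 × 2.2 + 32 = 66.54 kPa.
σ_h = K_a σ_v = 0.2184 × 66.54 = 14.53 kPa.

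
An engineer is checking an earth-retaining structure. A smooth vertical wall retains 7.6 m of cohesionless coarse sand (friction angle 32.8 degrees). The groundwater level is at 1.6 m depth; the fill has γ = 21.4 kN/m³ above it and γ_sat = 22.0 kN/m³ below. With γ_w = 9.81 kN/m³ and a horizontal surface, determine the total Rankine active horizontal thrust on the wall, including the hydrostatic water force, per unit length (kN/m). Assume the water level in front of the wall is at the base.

K_a = tan²(45° − φ/2) = 0.2973.
γ' = 22.0 − 9.81 = 12.19 kN/m³. Depth below WT = 6.0 m.
σ'_h at WT = K_a γ d_w = 10.18 kPa; at base = 10.18 + K_a γ' × 6.0 = 31.92 kPa.
P₁ (0–1.6 m) = ½×10.18×1.6 = 8.143. P₂ (1.6–7.6 m) = ½(10.18+31.92)×6.0 = 126.3.
P_w = ½ γ_w h₂² = 0.5×9.81×6.0² = 176.6. Total = 8.143+126.3+176.6 = 311.0 kN/m.

311 kN/m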